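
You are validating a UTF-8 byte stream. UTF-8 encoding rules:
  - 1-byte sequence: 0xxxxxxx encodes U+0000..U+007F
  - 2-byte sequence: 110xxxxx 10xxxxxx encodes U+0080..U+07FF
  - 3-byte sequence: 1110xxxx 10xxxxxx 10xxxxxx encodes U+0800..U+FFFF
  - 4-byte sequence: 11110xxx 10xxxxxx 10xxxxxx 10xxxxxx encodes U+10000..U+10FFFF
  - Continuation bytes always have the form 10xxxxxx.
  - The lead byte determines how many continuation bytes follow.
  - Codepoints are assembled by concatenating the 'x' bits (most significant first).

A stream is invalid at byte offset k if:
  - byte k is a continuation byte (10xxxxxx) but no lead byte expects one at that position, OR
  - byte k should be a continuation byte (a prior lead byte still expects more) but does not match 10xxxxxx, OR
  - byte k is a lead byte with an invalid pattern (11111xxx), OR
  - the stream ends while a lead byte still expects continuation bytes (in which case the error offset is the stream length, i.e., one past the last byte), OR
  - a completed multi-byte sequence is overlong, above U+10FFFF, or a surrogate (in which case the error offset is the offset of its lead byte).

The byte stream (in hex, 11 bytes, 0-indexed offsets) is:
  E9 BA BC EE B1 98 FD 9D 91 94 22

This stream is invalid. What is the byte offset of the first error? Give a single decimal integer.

Byte[0]=E9: 3-byte lead, need 2 cont bytes. acc=0x9
Byte[1]=BA: continuation. acc=(acc<<6)|0x3A=0x27A
Byte[2]=BC: continuation. acc=(acc<<6)|0x3C=0x9EBC
Completed: cp=U+9EBC (starts at byte 0)
Byte[3]=EE: 3-byte lead, need 2 cont bytes. acc=0xE
Byte[4]=B1: continuation. acc=(acc<<6)|0x31=0x3B1
Byte[5]=98: continuation. acc=(acc<<6)|0x18=0xEC58
Completed: cp=U+EC58 (starts at byte 3)
Byte[6]=FD: INVALID lead byte (not 0xxx/110x/1110/11110)

Answer: 6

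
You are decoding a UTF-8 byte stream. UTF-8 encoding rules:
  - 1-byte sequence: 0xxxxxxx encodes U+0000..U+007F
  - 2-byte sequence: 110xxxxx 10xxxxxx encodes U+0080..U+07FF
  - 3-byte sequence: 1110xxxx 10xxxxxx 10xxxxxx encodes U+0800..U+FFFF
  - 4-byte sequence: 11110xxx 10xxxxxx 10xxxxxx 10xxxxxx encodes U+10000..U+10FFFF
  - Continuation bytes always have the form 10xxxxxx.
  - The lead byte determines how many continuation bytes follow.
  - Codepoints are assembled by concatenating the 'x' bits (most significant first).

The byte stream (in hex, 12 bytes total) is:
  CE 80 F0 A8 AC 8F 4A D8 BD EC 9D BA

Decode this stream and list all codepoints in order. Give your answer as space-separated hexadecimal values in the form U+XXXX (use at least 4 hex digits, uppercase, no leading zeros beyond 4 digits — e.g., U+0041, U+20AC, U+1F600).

Answer: U+0380 U+28B0F U+004A U+063D U+C77A

Derivation:
Byte[0]=CE: 2-byte lead, need 1 cont bytes. acc=0xE
Byte[1]=80: continuation. acc=(acc<<6)|0x00=0x380
Completed: cp=U+0380 (starts at byte 0)
Byte[2]=F0: 4-byte lead, need 3 cont bytes. acc=0x0
Byte[3]=A8: continuation. acc=(acc<<6)|0x28=0x28
Byte[4]=AC: continuation. acc=(acc<<6)|0x2C=0xA2C
Byte[5]=8F: continuation. acc=(acc<<6)|0x0F=0x28B0F
Completed: cp=U+28B0F (starts at byte 2)
Byte[6]=4A: 1-byte ASCII. cp=U+004A
Byte[7]=D8: 2-byte lead, need 1 cont bytes. acc=0x18
Byte[8]=BD: continuation. acc=(acc<<6)|0x3D=0x63D
Completed: cp=U+063D (starts at byte 7)
Byte[9]=EC: 3-byte lead, need 2 cont bytes. acc=0xC
Byte[10]=9D: continuation. acc=(acc<<6)|0x1D=0x31D
Byte[11]=BA: continuation. acc=(acc<<6)|0x3A=0xC77A
Completed: cp=U+C77A (starts at byte 9)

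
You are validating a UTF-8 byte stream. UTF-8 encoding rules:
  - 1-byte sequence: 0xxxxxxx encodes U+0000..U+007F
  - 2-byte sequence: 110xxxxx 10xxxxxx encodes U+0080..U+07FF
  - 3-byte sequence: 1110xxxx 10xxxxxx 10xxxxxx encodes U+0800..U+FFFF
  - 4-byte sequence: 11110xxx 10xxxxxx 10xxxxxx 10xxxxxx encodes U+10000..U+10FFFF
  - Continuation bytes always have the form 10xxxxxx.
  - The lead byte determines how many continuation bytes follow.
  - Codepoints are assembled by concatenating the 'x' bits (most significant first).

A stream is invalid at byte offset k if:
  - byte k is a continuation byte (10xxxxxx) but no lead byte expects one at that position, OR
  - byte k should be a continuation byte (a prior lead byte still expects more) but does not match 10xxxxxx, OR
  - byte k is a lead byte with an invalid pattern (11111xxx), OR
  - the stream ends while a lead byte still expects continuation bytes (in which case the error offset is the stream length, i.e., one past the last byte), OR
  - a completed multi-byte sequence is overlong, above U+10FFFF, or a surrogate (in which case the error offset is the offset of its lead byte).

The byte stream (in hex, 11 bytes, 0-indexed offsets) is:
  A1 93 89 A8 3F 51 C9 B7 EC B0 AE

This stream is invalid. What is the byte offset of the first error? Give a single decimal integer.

Answer: 0

Derivation:
Byte[0]=A1: INVALID lead byte (not 0xxx/110x/1110/11110)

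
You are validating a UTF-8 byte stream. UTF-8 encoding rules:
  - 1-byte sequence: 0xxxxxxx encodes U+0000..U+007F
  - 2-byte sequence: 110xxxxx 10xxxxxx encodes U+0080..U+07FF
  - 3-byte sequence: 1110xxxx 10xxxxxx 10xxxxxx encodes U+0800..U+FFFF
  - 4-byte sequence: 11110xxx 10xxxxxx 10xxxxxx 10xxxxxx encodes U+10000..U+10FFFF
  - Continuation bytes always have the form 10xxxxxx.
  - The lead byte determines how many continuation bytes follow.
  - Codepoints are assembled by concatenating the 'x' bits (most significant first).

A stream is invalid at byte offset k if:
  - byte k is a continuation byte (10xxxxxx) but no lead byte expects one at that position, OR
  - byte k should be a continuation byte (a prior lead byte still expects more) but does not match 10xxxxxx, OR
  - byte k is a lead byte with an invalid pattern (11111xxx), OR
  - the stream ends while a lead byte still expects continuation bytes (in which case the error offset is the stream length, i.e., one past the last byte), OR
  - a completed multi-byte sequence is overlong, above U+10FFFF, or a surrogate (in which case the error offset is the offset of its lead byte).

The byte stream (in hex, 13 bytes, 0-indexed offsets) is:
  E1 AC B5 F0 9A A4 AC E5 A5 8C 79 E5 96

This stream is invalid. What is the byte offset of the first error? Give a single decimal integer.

Byte[0]=E1: 3-byte lead, need 2 cont bytes. acc=0x1
Byte[1]=AC: continuation. acc=(acc<<6)|0x2C=0x6C
Byte[2]=B5: continuation. acc=(acc<<6)|0x35=0x1B35
Completed: cp=U+1B35 (starts at byte 0)
Byte[3]=F0: 4-byte lead, need 3 cont bytes. acc=0x0
Byte[4]=9A: continuation. acc=(acc<<6)|0x1A=0x1A
Byte[5]=A4: continuation. acc=(acc<<6)|0x24=0x6A4
Byte[6]=AC: continuation. acc=(acc<<6)|0x2C=0x1A92C
Completed: cp=U+1A92C (starts at byte 3)
Byte[7]=E5: 3-byte lead, need 2 cont bytes. acc=0x5
Byte[8]=A5: continuation. acc=(acc<<6)|0x25=0x165
Byte[9]=8C: continuation. acc=(acc<<6)|0x0C=0x594C
Completed: cp=U+594C (starts at byte 7)
Byte[10]=79: 1-byte ASCII. cp=U+0079
Byte[11]=E5: 3-byte lead, need 2 cont bytes. acc=0x5
Byte[12]=96: continuation. acc=(acc<<6)|0x16=0x156
Byte[13]: stream ended, expected continuation. INVALID

Answer: 13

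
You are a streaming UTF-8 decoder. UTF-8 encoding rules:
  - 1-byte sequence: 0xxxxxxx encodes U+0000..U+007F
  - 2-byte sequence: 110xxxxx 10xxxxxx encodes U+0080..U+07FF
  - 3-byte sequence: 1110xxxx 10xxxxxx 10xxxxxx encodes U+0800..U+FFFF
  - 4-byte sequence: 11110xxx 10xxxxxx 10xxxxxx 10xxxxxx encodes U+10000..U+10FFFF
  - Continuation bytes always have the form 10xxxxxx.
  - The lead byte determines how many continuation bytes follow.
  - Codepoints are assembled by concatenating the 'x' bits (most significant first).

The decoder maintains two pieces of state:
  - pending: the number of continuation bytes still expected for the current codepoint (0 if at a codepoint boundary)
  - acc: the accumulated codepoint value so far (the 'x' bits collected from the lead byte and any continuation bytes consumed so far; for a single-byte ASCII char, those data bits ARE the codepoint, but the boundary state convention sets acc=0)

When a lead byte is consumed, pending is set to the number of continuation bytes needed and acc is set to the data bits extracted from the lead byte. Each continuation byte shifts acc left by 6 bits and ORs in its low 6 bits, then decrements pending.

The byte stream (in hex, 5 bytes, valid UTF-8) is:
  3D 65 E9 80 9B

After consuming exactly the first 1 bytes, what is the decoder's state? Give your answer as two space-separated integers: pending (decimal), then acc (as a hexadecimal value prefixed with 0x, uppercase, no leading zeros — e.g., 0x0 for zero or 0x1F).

Answer: 0 0x0

Derivation:
Byte[0]=3D: 1-byte. pending=0, acc=0x0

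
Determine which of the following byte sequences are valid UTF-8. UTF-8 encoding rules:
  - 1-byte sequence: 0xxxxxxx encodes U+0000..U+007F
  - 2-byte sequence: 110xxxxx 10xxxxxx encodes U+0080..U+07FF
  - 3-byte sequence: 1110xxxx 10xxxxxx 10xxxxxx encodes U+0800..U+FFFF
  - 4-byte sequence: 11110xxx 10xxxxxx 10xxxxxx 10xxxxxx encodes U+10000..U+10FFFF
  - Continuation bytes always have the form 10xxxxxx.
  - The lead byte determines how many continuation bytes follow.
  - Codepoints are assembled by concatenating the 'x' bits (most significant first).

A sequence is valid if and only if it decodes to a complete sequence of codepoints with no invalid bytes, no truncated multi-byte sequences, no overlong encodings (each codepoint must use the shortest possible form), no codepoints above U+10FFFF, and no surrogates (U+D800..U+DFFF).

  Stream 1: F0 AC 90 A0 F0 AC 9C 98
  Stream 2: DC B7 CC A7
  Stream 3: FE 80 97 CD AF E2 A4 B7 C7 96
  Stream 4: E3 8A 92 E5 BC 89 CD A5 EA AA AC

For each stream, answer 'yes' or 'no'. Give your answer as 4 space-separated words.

Answer: yes yes no yes

Derivation:
Stream 1: decodes cleanly. VALID
Stream 2: decodes cleanly. VALID
Stream 3: error at byte offset 0. INVALID
Stream 4: decodes cleanly. VALID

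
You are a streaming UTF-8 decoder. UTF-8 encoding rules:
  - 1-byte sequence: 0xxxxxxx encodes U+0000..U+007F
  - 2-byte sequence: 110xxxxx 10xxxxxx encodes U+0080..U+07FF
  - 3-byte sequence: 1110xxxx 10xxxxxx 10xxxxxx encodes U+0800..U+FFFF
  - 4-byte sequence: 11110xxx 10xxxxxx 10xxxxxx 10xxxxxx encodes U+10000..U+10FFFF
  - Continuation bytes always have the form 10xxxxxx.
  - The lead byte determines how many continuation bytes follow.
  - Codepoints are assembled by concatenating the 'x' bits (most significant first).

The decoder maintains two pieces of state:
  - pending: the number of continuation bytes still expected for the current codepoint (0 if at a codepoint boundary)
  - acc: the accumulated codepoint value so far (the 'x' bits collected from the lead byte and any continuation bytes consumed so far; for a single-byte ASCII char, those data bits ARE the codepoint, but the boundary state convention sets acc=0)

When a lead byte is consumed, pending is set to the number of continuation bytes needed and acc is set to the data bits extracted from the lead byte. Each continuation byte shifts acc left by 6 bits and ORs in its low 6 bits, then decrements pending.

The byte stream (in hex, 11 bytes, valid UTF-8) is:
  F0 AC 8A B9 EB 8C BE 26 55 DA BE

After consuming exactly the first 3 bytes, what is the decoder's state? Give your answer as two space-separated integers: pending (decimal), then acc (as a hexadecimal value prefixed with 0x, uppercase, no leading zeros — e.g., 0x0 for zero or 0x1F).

Byte[0]=F0: 4-byte lead. pending=3, acc=0x0
Byte[1]=AC: continuation. acc=(acc<<6)|0x2C=0x2C, pending=2
Byte[2]=8A: continuation. acc=(acc<<6)|0x0A=0xB0A, pending=1

Answer: 1 0xB0A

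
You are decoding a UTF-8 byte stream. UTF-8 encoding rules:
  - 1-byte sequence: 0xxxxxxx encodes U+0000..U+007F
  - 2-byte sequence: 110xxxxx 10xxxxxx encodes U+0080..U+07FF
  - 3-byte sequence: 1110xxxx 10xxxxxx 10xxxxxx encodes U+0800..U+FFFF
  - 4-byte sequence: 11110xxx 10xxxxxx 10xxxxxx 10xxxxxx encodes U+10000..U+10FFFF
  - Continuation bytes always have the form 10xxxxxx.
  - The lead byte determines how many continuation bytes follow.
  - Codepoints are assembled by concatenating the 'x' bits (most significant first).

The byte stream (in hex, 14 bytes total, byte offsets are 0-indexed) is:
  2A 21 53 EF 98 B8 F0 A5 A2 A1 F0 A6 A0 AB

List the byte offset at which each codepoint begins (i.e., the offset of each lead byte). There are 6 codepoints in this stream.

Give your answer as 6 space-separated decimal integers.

Byte[0]=2A: 1-byte ASCII. cp=U+002A
Byte[1]=21: 1-byte ASCII. cp=U+0021
Byte[2]=53: 1-byte ASCII. cp=U+0053
Byte[3]=EF: 3-byte lead, need 2 cont bytes. acc=0xF
Byte[4]=98: continuation. acc=(acc<<6)|0x18=0x3D8
Byte[5]=B8: continuation. acc=(acc<<6)|0x38=0xF638
Completed: cp=U+F638 (starts at byte 3)
Byte[6]=F0: 4-byte lead, need 3 cont bytes. acc=0x0
Byte[7]=A5: continuation. acc=(acc<<6)|0x25=0x25
Byte[8]=A2: continuation. acc=(acc<<6)|0x22=0x962
Byte[9]=A1: continuation. acc=(acc<<6)|0x21=0x258A1
Completed: cp=U+258A1 (starts at byte 6)
Byte[10]=F0: 4-byte lead, need 3 cont bytes. acc=0x0
Byte[11]=A6: continuation. acc=(acc<<6)|0x26=0x26
Byte[12]=A0: continuation. acc=(acc<<6)|0x20=0x9A0
Byte[13]=AB: continuation. acc=(acc<<6)|0x2B=0x2682B
Completed: cp=U+2682B (starts at byte 10)

Answer: 0 1 2 3 6 10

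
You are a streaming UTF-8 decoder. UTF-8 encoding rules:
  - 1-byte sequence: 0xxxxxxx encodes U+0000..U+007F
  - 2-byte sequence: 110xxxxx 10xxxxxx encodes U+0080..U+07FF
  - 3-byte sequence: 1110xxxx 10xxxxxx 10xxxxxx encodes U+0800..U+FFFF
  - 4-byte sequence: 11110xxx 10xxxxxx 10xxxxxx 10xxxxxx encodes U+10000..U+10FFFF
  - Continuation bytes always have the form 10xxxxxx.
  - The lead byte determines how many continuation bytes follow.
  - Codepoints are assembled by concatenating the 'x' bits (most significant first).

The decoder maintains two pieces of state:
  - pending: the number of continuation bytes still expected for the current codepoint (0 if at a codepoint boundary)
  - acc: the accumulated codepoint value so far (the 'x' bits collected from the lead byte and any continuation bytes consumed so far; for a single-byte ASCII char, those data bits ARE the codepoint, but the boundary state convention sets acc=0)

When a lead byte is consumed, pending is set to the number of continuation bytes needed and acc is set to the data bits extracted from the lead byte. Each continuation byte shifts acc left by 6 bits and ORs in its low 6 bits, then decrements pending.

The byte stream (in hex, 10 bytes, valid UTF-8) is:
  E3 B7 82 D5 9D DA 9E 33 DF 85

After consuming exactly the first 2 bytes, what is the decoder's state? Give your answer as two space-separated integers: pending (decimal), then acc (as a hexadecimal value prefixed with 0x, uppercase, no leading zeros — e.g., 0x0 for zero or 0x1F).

Byte[0]=E3: 3-byte lead. pending=2, acc=0x3
Byte[1]=B7: continuation. acc=(acc<<6)|0x37=0xF7, pending=1

Answer: 1 0xF7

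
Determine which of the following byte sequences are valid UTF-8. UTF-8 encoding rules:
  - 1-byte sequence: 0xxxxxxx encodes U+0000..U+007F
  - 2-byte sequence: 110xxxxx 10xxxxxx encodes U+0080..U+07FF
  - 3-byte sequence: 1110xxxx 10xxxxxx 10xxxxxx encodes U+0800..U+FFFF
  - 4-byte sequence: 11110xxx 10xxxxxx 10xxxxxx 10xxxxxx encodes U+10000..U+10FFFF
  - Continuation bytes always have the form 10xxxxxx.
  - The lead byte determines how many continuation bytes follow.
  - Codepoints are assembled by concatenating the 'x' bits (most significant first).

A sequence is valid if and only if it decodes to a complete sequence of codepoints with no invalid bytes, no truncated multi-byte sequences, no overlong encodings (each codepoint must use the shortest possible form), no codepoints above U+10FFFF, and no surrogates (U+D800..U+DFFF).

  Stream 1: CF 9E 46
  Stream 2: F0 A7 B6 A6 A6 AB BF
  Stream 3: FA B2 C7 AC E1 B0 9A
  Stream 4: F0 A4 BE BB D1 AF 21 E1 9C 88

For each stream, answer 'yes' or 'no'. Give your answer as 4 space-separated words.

Answer: yes no no yes

Derivation:
Stream 1: decodes cleanly. VALID
Stream 2: error at byte offset 4. INVALID
Stream 3: error at byte offset 0. INVALID
Stream 4: decodes cleanly. VALID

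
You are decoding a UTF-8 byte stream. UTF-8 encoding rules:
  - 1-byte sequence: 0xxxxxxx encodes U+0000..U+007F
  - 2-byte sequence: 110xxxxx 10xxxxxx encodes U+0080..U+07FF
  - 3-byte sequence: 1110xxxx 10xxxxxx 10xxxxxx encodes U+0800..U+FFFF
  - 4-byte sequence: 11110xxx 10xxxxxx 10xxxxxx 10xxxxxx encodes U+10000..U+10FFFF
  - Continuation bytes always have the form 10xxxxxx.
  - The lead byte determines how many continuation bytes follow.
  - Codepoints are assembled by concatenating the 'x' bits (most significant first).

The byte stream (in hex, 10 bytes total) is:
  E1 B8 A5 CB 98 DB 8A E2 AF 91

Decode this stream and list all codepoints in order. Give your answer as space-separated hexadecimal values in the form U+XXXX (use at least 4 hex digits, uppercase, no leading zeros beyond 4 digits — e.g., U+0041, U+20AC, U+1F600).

Answer: U+1E25 U+02D8 U+06CA U+2BD1

Derivation:
Byte[0]=E1: 3-byte lead, need 2 cont bytes. acc=0x1
Byte[1]=B8: continuation. acc=(acc<<6)|0x38=0x78
Byte[2]=A5: continuation. acc=(acc<<6)|0x25=0x1E25
Completed: cp=U+1E25 (starts at byte 0)
Byte[3]=CB: 2-byte lead, need 1 cont bytes. acc=0xB
Byte[4]=98: continuation. acc=(acc<<6)|0x18=0x2D8
Completed: cp=U+02D8 (starts at byte 3)
Byte[5]=DB: 2-byte lead, need 1 cont bytes. acc=0x1B
Byte[6]=8A: continuation. acc=(acc<<6)|0x0A=0x6CA
Completed: cp=U+06CA (starts at byte 5)
Byte[7]=E2: 3-byte lead, need 2 cont bytes. acc=0x2
Byte[8]=AF: continuation. acc=(acc<<6)|0x2F=0xAF
Byte[9]=91: continuation. acc=(acc<<6)|0x11=0x2BD1
Completed: cp=U+2BD1 (starts at byte 7)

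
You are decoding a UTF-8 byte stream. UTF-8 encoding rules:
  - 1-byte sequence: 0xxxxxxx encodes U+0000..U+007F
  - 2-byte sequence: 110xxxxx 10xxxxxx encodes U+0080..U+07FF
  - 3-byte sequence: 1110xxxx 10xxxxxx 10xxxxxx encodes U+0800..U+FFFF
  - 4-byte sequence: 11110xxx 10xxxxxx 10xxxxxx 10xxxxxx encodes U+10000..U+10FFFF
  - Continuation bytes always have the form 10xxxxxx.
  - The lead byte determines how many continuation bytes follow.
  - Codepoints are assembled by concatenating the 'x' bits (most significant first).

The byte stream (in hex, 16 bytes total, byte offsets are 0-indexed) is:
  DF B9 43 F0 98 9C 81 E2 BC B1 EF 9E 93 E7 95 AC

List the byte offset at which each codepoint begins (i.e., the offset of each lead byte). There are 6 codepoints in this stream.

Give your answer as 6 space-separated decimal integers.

Answer: 0 2 3 7 10 13

Derivation:
Byte[0]=DF: 2-byte lead, need 1 cont bytes. acc=0x1F
Byte[1]=B9: continuation. acc=(acc<<6)|0x39=0x7F9
Completed: cp=U+07F9 (starts at byte 0)
Byte[2]=43: 1-byte ASCII. cp=U+0043
Byte[3]=F0: 4-byte lead, need 3 cont bytes. acc=0x0
Byte[4]=98: continuation. acc=(acc<<6)|0x18=0x18
Byte[5]=9C: continuation. acc=(acc<<6)|0x1C=0x61C
Byte[6]=81: continuation. acc=(acc<<6)|0x01=0x18701
Completed: cp=U+18701 (starts at byte 3)
Byte[7]=E2: 3-byte lead, need 2 cont bytes. acc=0x2
Byte[8]=BC: continuation. acc=(acc<<6)|0x3C=0xBC
Byte[9]=B1: continuation. acc=(acc<<6)|0x31=0x2F31
Completed: cp=U+2F31 (starts at byte 7)
Byte[10]=EF: 3-byte lead, need 2 cont bytes. acc=0xF
Byte[11]=9E: continuation. acc=(acc<<6)|0x1E=0x3DE
Byte[12]=93: continuation. acc=(acc<<6)|0x13=0xF793
Completed: cp=U+F793 (starts at byte 10)
Byte[13]=E7: 3-byte lead, need 2 cont bytes. acc=0x7
Byte[14]=95: continuation. acc=(acc<<6)|0x15=0x1D5
Byte[15]=AC: continuation. acc=(acc<<6)|0x2C=0x756C
Completed: cp=U+756C (starts at byte 13)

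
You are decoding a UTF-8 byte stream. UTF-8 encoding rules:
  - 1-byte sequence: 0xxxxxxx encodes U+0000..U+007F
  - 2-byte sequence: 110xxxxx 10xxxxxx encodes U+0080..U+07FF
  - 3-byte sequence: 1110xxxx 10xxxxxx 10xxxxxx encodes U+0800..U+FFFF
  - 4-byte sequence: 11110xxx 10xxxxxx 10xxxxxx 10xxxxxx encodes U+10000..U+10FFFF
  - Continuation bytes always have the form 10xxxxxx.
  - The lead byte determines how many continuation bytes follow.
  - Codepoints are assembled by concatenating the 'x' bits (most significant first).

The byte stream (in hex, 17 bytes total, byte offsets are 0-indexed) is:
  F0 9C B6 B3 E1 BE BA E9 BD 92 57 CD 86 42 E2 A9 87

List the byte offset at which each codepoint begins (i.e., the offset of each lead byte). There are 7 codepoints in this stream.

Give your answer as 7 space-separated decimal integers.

Byte[0]=F0: 4-byte lead, need 3 cont bytes. acc=0x0
Byte[1]=9C: continuation. acc=(acc<<6)|0x1C=0x1C
Byte[2]=B6: continuation. acc=(acc<<6)|0x36=0x736
Byte[3]=B3: continuation. acc=(acc<<6)|0x33=0x1CDB3
Completed: cp=U+1CDB3 (starts at byte 0)
Byte[4]=E1: 3-byte lead, need 2 cont bytes. acc=0x1
Byte[5]=BE: continuation. acc=(acc<<6)|0x3E=0x7E
Byte[6]=BA: continuation. acc=(acc<<6)|0x3A=0x1FBA
Completed: cp=U+1FBA (starts at byte 4)
Byte[7]=E9: 3-byte lead, need 2 cont bytes. acc=0x9
Byte[8]=BD: continuation. acc=(acc<<6)|0x3D=0x27D
Byte[9]=92: continuation. acc=(acc<<6)|0x12=0x9F52
Completed: cp=U+9F52 (starts at byte 7)
Byte[10]=57: 1-byte ASCII. cp=U+0057
Byte[11]=CD: 2-byte lead, need 1 cont bytes. acc=0xD
Byte[12]=86: continuation. acc=(acc<<6)|0x06=0x346
Completed: cp=U+0346 (starts at byte 11)
Byte[13]=42: 1-byte ASCII. cp=U+0042
Byte[14]=E2: 3-byte lead, need 2 cont bytes. acc=0x2
Byte[15]=A9: continuation. acc=(acc<<6)|0x29=0xA9
Byte[16]=87: continuation. acc=(acc<<6)|0x07=0x2A47
Completed: cp=U+2A47 (starts at byte 14)

Answer: 0 4 7 10 11 13 14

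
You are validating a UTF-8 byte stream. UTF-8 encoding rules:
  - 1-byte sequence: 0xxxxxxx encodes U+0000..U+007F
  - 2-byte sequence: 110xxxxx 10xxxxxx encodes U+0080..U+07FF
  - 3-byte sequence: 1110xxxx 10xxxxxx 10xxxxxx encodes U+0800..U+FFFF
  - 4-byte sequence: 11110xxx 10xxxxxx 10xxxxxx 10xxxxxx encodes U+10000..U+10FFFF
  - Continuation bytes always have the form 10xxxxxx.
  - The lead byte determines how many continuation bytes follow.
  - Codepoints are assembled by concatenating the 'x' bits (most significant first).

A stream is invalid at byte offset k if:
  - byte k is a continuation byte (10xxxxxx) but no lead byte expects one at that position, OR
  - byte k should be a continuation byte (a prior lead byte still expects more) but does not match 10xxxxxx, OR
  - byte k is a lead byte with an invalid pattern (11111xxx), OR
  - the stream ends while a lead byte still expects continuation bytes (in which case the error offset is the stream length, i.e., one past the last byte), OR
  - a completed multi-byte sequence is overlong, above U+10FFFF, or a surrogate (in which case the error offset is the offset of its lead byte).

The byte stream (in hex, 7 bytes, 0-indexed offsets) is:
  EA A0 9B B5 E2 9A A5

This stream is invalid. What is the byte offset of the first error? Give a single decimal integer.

Byte[0]=EA: 3-byte lead, need 2 cont bytes. acc=0xA
Byte[1]=A0: continuation. acc=(acc<<6)|0x20=0x2A0
Byte[2]=9B: continuation. acc=(acc<<6)|0x1B=0xA81B
Completed: cp=U+A81B (starts at byte 0)
Byte[3]=B5: INVALID lead byte (not 0xxx/110x/1110/11110)

Answer: 3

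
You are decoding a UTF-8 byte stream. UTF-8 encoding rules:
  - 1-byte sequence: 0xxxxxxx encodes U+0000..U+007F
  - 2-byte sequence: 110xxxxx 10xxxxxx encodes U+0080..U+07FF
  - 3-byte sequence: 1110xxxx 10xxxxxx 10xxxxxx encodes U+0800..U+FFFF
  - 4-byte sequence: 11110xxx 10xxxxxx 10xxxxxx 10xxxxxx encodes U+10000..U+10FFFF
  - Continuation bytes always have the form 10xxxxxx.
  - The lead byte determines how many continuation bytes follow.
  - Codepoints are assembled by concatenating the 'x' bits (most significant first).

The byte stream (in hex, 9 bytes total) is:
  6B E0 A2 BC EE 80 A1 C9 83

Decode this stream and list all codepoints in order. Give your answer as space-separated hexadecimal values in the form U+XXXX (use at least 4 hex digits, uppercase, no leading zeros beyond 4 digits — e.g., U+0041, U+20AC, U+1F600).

Answer: U+006B U+08BC U+E021 U+0243

Derivation:
Byte[0]=6B: 1-byte ASCII. cp=U+006B
Byte[1]=E0: 3-byte lead, need 2 cont bytes. acc=0x0
Byte[2]=A2: continuation. acc=(acc<<6)|0x22=0x22
Byte[3]=BC: continuation. acc=(acc<<6)|0x3C=0x8BC
Completed: cp=U+08BC (starts at byte 1)
Byte[4]=EE: 3-byte lead, need 2 cont bytes. acc=0xE
Byte[5]=80: continuation. acc=(acc<<6)|0x00=0x380
Byte[6]=A1: continuation. acc=(acc<<6)|0x21=0xE021
Completed: cp=U+E021 (starts at byte 4)
Byte[7]=C9: 2-byte lead, need 1 cont bytes. acc=0x9
Byte[8]=83: continuation. acc=(acc<<6)|0x03=0x243
Completed: cp=U+0243 (starts at byte 7)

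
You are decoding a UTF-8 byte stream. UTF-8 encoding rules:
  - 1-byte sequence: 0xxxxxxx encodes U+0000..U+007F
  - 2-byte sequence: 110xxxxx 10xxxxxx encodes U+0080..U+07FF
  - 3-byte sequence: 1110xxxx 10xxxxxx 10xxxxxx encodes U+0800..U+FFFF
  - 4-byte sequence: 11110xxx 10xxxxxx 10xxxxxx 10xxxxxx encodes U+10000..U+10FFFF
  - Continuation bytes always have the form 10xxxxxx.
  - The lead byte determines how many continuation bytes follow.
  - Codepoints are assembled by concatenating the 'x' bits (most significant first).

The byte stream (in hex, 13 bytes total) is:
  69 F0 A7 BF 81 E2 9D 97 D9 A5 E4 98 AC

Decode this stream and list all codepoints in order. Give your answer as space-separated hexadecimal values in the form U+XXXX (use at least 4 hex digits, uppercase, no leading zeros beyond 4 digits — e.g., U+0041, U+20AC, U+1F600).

Answer: U+0069 U+27FC1 U+2757 U+0665 U+462C

Derivation:
Byte[0]=69: 1-byte ASCII. cp=U+0069
Byte[1]=F0: 4-byte lead, need 3 cont bytes. acc=0x0
Byte[2]=A7: continuation. acc=(acc<<6)|0x27=0x27
Byte[3]=BF: continuation. acc=(acc<<6)|0x3F=0x9FF
Byte[4]=81: continuation. acc=(acc<<6)|0x01=0x27FC1
Completed: cp=U+27FC1 (starts at byte 1)
Byte[5]=E2: 3-byte lead, need 2 cont bytes. acc=0x2
Byte[6]=9D: continuation. acc=(acc<<6)|0x1D=0x9D
Byte[7]=97: continuation. acc=(acc<<6)|0x17=0x2757
Completed: cp=U+2757 (starts at byte 5)
Byte[8]=D9: 2-byte lead, need 1 cont bytes. acc=0x19
Byte[9]=A5: continuation. acc=(acc<<6)|0x25=0x665
Completed: cp=U+0665 (starts at byte 8)
Byte[10]=E4: 3-byte lead, need 2 cont bytes. acc=0x4
Byte[11]=98: continuation. acc=(acc<<6)|0x18=0x118
Byte[12]=AC: continuation. acc=(acc<<6)|0x2C=0x462C
Completed: cp=U+462C (starts at byte 10)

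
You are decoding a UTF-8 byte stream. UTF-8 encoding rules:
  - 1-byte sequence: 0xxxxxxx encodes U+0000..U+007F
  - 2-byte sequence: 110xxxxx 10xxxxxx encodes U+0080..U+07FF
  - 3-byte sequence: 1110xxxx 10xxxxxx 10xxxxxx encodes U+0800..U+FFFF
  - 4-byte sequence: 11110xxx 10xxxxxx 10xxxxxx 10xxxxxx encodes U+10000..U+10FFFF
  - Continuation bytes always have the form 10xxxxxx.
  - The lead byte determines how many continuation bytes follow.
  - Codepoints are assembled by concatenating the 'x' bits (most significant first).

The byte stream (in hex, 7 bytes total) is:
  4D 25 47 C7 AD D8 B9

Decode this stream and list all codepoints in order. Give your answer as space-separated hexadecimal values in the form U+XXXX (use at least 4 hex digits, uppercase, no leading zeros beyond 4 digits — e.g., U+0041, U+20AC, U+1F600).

Byte[0]=4D: 1-byte ASCII. cp=U+004D
Byte[1]=25: 1-byte ASCII. cp=U+0025
Byte[2]=47: 1-byte ASCII. cp=U+0047
Byte[3]=C7: 2-byte lead, need 1 cont bytes. acc=0x7
Byte[4]=AD: continuation. acc=(acc<<6)|0x2D=0x1ED
Completed: cp=U+01ED (starts at byte 3)
Byte[5]=D8: 2-byte lead, need 1 cont bytes. acc=0x18
Byte[6]=B9: continuation. acc=(acc<<6)|0x39=0x639
Completed: cp=U+0639 (starts at byte 5)

Answer: U+004D U+0025 U+0047 U+01ED U+0639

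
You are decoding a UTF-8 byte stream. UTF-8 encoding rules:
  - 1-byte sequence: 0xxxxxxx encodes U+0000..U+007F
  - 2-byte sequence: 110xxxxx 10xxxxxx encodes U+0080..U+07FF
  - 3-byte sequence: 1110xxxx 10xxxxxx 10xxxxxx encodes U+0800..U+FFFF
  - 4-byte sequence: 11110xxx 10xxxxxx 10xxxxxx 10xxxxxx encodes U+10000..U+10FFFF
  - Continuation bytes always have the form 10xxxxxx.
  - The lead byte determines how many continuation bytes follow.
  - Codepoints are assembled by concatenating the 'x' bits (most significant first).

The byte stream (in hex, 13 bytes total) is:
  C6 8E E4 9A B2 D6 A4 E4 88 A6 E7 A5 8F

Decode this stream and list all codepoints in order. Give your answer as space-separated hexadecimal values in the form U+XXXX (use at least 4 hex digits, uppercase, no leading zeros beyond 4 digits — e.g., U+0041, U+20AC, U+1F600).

Byte[0]=C6: 2-byte lead, need 1 cont bytes. acc=0x6
Byte[1]=8E: continuation. acc=(acc<<6)|0x0E=0x18E
Completed: cp=U+018E (starts at byte 0)
Byte[2]=E4: 3-byte lead, need 2 cont bytes. acc=0x4
Byte[3]=9A: continuation. acc=(acc<<6)|0x1A=0x11A
Byte[4]=B2: continuation. acc=(acc<<6)|0x32=0x46B2
Completed: cp=U+46B2 (starts at byte 2)
Byte[5]=D6: 2-byte lead, need 1 cont bytes. acc=0x16
Byte[6]=A4: continuation. acc=(acc<<6)|0x24=0x5A4
Completed: cp=U+05A4 (starts at byte 5)
Byte[7]=E4: 3-byte lead, need 2 cont bytes. acc=0x4
Byte[8]=88: continuation. acc=(acc<<6)|0x08=0x108
Byte[9]=A6: continuation. acc=(acc<<6)|0x26=0x4226
Completed: cp=U+4226 (starts at byte 7)
Byte[10]=E7: 3-byte lead, need 2 cont bytes. acc=0x7
Byte[11]=A5: continuation. acc=(acc<<6)|0x25=0x1E5
Byte[12]=8F: continuation. acc=(acc<<6)|0x0F=0x794F
Completed: cp=U+794F (starts at byte 10)

Answer: U+018E U+46B2 U+05A4 U+4226 U+794F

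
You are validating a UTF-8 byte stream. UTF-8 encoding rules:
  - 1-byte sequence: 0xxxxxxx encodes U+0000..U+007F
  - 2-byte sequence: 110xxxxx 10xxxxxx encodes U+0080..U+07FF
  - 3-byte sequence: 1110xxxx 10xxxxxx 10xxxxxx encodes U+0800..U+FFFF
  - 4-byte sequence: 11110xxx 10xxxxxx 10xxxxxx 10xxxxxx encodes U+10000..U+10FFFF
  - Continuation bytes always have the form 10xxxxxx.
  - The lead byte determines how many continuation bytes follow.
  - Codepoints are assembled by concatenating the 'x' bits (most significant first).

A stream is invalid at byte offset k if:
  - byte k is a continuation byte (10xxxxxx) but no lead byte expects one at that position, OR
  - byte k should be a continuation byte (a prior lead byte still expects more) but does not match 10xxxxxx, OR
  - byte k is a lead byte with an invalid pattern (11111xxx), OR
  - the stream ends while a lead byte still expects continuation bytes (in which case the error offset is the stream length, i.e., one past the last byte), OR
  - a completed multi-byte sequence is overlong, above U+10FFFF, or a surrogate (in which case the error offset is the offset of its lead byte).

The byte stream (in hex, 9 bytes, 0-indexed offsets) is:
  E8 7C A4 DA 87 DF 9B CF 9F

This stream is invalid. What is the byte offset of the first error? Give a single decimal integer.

Byte[0]=E8: 3-byte lead, need 2 cont bytes. acc=0x8
Byte[1]=7C: expected 10xxxxxx continuation. INVALID

Answer: 1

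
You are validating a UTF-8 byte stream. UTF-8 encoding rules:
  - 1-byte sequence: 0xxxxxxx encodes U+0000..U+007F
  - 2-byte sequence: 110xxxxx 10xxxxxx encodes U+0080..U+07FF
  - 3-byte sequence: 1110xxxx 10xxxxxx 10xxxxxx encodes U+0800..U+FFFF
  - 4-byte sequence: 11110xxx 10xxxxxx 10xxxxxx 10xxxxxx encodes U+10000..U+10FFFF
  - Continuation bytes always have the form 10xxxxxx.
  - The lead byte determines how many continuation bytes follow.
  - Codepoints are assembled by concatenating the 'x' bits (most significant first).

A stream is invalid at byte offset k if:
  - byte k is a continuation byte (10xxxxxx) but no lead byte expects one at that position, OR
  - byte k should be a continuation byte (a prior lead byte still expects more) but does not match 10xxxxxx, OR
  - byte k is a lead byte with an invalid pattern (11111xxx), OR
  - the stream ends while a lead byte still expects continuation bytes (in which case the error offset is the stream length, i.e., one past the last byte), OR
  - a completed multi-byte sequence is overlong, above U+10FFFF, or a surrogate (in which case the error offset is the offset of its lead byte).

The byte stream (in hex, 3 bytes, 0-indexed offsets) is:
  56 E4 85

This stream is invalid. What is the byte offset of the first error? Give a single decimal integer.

Byte[0]=56: 1-byte ASCII. cp=U+0056
Byte[1]=E4: 3-byte lead, need 2 cont bytes. acc=0x4
Byte[2]=85: continuation. acc=(acc<<6)|0x05=0x105
Byte[3]: stream ended, expected continuation. INVALID

Answer: 3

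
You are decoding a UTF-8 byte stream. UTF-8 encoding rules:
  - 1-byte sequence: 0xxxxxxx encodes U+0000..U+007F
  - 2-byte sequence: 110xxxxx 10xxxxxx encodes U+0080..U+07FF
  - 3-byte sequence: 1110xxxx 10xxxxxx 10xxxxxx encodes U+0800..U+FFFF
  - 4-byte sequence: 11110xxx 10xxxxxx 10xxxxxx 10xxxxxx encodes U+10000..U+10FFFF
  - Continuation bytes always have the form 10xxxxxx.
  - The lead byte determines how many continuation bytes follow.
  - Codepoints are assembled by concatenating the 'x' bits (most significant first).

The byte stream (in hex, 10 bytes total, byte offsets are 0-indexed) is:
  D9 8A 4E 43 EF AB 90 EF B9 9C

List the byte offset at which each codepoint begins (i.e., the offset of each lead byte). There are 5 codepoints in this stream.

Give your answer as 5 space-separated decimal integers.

Byte[0]=D9: 2-byte lead, need 1 cont bytes. acc=0x19
Byte[1]=8A: continuation. acc=(acc<<6)|0x0A=0x64A
Completed: cp=U+064A (starts at byte 0)
Byte[2]=4E: 1-byte ASCII. cp=U+004E
Byte[3]=43: 1-byte ASCII. cp=U+0043
Byte[4]=EF: 3-byte lead, need 2 cont bytes. acc=0xF
Byte[5]=AB: continuation. acc=(acc<<6)|0x2B=0x3EB
Byte[6]=90: continuation. acc=(acc<<6)|0x10=0xFAD0
Completed: cp=U+FAD0 (starts at byte 4)
Byte[7]=EF: 3-byte lead, need 2 cont bytes. acc=0xF
Byte[8]=B9: continuation. acc=(acc<<6)|0x39=0x3F9
Byte[9]=9C: continuation. acc=(acc<<6)|0x1C=0xFE5C
Completed: cp=U+FE5C (starts at byte 7)

Answer: 0 2 3 4 7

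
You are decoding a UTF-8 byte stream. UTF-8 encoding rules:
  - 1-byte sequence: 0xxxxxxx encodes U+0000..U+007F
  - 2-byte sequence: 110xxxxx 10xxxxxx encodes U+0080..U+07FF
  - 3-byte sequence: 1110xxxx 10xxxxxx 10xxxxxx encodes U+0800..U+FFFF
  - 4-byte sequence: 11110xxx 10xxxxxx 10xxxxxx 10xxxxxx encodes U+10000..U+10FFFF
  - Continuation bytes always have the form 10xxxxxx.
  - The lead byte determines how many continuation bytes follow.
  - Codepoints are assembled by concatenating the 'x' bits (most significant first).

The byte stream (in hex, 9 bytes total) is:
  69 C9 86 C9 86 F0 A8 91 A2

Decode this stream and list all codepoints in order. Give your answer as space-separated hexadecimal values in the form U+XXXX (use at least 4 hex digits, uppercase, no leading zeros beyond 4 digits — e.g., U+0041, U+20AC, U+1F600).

Answer: U+0069 U+0246 U+0246 U+28462

Derivation:
Byte[0]=69: 1-byte ASCII. cp=U+0069
Byte[1]=C9: 2-byte lead, need 1 cont bytes. acc=0x9
Byte[2]=86: continuation. acc=(acc<<6)|0x06=0x246
Completed: cp=U+0246 (starts at byte 1)
Byte[3]=C9: 2-byte lead, need 1 cont bytes. acc=0x9
Byte[4]=86: continuation. acc=(acc<<6)|0x06=0x246
Completed: cp=U+0246 (starts at byte 3)
Byte[5]=F0: 4-byte lead, need 3 cont bytes. acc=0x0
Byte[6]=A8: continuation. acc=(acc<<6)|0x28=0x28
Byte[7]=91: continuation. acc=(acc<<6)|0x11=0xA11
Byte[8]=A2: continuation. acc=(acc<<6)|0x22=0x28462
Completed: cp=U+28462 (starts at byte 5)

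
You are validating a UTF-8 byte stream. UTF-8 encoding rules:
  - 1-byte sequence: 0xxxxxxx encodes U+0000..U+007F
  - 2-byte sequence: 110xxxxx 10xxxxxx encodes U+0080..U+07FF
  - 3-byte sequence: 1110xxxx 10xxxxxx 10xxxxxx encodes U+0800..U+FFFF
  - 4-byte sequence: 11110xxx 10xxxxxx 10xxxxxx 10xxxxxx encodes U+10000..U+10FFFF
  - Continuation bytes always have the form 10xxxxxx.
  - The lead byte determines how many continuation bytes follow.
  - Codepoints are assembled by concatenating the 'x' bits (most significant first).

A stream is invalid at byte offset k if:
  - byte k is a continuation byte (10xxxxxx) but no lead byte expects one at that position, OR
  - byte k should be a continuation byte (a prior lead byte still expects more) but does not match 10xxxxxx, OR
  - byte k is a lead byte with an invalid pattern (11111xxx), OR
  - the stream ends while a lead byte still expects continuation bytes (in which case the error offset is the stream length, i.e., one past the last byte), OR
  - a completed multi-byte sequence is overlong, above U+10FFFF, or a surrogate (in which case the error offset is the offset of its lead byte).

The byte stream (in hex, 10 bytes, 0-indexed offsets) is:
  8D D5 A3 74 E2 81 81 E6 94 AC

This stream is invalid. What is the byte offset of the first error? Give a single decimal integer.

Byte[0]=8D: INVALID lead byte (not 0xxx/110x/1110/11110)

Answer: 0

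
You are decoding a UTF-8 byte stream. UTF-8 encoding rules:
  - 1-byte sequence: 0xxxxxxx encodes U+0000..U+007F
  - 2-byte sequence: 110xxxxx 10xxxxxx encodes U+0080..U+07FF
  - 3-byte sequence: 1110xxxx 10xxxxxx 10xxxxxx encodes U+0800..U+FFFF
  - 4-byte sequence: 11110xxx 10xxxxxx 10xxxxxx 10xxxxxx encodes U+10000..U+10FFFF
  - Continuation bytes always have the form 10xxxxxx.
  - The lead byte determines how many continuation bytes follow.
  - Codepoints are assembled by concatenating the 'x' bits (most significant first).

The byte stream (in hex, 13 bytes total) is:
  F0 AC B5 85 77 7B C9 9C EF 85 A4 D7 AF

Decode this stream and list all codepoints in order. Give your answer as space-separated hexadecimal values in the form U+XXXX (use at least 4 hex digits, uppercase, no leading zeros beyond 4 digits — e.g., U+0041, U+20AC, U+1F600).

Answer: U+2CD45 U+0077 U+007B U+025C U+F164 U+05EF

Derivation:
Byte[0]=F0: 4-byte lead, need 3 cont bytes. acc=0x0
Byte[1]=AC: continuation. acc=(acc<<6)|0x2C=0x2C
Byte[2]=B5: continuation. acc=(acc<<6)|0x35=0xB35
Byte[3]=85: continuation. acc=(acc<<6)|0x05=0x2CD45
Completed: cp=U+2CD45 (starts at byte 0)
Byte[4]=77: 1-byte ASCII. cp=U+0077
Byte[5]=7B: 1-byte ASCII. cp=U+007B
Byte[6]=C9: 2-byte lead, need 1 cont bytes. acc=0x9
Byte[7]=9C: continuation. acc=(acc<<6)|0x1C=0x25C
Completed: cp=U+025C (starts at byte 6)
Byte[8]=EF: 3-byte lead, need 2 cont bytes. acc=0xF
Byte[9]=85: continuation. acc=(acc<<6)|0x05=0x3C5
Byte[10]=A4: continuation. acc=(acc<<6)|0x24=0xF164
Completed: cp=U+F164 (starts at byte 8)
Byte[11]=D7: 2-byte lead, need 1 cont bytes. acc=0x17
Byte[12]=AF: continuation. acc=(acc<<6)|0x2F=0x5EF
Completed: cp=U+05EF (starts at byte 11)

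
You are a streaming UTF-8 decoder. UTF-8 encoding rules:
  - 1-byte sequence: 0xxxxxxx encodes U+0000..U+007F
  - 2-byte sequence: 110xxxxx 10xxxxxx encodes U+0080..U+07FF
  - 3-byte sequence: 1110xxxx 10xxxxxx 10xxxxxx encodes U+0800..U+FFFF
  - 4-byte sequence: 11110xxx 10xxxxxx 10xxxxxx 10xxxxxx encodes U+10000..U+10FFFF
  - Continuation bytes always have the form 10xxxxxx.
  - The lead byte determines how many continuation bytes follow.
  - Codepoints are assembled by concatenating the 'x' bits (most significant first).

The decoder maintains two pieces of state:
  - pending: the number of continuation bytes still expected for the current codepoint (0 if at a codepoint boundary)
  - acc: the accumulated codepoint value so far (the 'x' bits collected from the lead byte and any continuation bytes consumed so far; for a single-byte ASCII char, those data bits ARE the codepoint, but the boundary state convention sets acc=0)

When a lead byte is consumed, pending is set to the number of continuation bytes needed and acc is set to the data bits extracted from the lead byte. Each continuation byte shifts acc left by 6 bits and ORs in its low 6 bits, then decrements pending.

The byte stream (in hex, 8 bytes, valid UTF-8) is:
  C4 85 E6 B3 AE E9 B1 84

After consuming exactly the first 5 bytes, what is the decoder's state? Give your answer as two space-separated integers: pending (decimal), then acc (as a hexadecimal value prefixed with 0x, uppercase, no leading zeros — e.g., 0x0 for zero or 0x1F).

Byte[0]=C4: 2-byte lead. pending=1, acc=0x4
Byte[1]=85: continuation. acc=(acc<<6)|0x05=0x105, pending=0
Byte[2]=E6: 3-byte lead. pending=2, acc=0x6
Byte[3]=B3: continuation. acc=(acc<<6)|0x33=0x1B3, pending=1
Byte[4]=AE: continuation. acc=(acc<<6)|0x2E=0x6CEE, pending=0

Answer: 0 0x6CEE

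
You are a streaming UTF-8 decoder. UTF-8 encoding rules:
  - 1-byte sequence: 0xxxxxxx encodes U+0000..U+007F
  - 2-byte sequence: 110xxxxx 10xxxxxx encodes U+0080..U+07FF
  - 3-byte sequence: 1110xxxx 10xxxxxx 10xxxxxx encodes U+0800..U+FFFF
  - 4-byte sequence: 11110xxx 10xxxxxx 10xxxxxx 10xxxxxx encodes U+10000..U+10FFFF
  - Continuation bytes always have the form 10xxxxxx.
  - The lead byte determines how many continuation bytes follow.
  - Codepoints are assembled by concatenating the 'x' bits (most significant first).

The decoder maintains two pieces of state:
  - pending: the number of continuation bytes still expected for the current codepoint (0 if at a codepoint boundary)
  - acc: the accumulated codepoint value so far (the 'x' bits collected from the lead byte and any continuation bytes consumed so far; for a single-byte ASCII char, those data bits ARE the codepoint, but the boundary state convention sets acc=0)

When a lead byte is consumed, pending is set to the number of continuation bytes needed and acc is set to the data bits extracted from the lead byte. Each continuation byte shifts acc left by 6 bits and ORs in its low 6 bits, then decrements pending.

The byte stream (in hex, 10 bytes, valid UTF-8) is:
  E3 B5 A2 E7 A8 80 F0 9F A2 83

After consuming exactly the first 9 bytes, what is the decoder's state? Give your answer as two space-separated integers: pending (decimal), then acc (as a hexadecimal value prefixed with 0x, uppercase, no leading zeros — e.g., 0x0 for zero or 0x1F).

Byte[0]=E3: 3-byte lead. pending=2, acc=0x3
Byte[1]=B5: continuation. acc=(acc<<6)|0x35=0xF5, pending=1
Byte[2]=A2: continuation. acc=(acc<<6)|0x22=0x3D62, pending=0
Byte[3]=E7: 3-byte lead. pending=2, acc=0x7
Byte[4]=A8: continuation. acc=(acc<<6)|0x28=0x1E8, pending=1
Byte[5]=80: continuation. acc=(acc<<6)|0x00=0x7A00, pending=0
Byte[6]=F0: 4-byte lead. pending=3, acc=0x0
Byte[7]=9F: continuation. acc=(acc<<6)|0x1F=0x1F, pending=2
Byte[8]=A2: continuation. acc=(acc<<6)|0x22=0x7E2, pending=1

Answer: 1 0x7E2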